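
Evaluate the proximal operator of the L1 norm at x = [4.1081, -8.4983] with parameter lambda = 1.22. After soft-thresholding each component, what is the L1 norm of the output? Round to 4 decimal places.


Soft-thresholding with lambda = 1.22:
prox(4.1081) = sign(4.1081)*max(|4.1081| - 1.22, 0) = 2.8881
prox(-8.4983) = sign(-8.4983)*max(|-8.4983| - 1.22, 0) = -7.2783
prox(x) = [2.8881, -7.2783]
||prox(x)||_1 = 2.8881 + 7.2783 = 10.1664


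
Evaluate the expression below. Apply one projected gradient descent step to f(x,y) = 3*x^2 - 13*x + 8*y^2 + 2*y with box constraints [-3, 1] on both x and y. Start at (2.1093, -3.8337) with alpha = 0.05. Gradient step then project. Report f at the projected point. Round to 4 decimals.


Step 1: Compute gradient at (2.1093, -3.8337).
grad_x = 2*3*2.1093 - 13 = -0.3442
grad_y = 2*8*-3.8337 + 2 = -59.3392
Step 2: Gradient step.
x_raw = 2.1093 - 0.05*-0.3442 = 2.1265
y_raw = -3.8337 - 0.05*-59.3392 = -0.8667
Step 3: Project onto [-3, 1].
x_proj = clip(2.1265) = 1.0
y_proj = clip(-0.8667) = -0.8667
Step 4: Evaluate f.
f(1.0, -0.8667) = -5.7236


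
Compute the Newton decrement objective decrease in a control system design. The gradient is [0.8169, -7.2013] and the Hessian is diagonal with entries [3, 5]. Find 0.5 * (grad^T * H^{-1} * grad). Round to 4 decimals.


Step 1: H is diagonal, so H^(-1) * g = [0.2723, -1.4403].
Step 2: g^T H^(-1) g = sum_i g_i^2 / H_ii
  = (0.8169)^2/3 + (-7.2013)^2/5
  = 0.2224 + 10.3717 = 10.5942
Step 3: Objective decrease = 0.5 * g^T H^(-1) g = 5.2971


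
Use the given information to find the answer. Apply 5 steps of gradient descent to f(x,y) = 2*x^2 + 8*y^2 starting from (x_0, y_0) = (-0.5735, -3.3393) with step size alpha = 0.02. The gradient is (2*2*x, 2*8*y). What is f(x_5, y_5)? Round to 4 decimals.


Gradient descent on f(x,y) = 2*x^2 + 8*y^2.
Starting point: (-0.5735, -3.3393), alpha = 0.02
Step 1: grad_x = 2*2*-0.5735 = -2.294, grad_y = 2*8*-3.3393 = -53.4288
  x_1 = -0.5735 - 0.02*-2.294 = -0.5276
  y_1 = -3.3393 - 0.02*-53.4288 = -2.2707
Step 2: grad_x = 2*2*-0.5276 = -2.1105, grad_y = 2*8*-2.2707 = -36.3316
  x_2 = -0.5276 - 0.02*-2.1105 = -0.4854
  y_2 = -2.2707 - 0.02*-36.3316 = -1.5441
Step 3: grad_x = 2*2*-0.4854 = -1.9416, grad_y = 2*8*-1.5441 = -24.7055
  x_3 = -0.4854 - 0.02*-1.9416 = -0.4466
  y_3 = -1.5441 - 0.02*-24.7055 = -1.05
Step 4: grad_x = 2*2*-0.4466 = -1.7863, grad_y = 2*8*-1.05 = -16.7997
  x_4 = -0.4466 - 0.02*-1.7863 = -0.4109
  y_4 = -1.05 - 0.02*-16.7997 = -0.714
Step 5: grad_x = 2*2*-0.4109 = -1.6434, grad_y = 2*8*-0.714 = -11.4238
  x_5 = -0.4109 - 0.02*-1.6434 = -0.378
  y_5 = -0.714 - 0.02*-11.4238 = -0.4855
f(-0.378, -0.4855) = 2*(-0.378)^2 + 8*(-0.4855)^2 = 2.1715


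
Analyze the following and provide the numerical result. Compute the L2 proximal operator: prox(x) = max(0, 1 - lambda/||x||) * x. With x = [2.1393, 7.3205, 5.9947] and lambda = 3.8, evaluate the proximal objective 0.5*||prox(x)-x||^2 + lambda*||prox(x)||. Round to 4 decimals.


Step 1: Compute ||x||.
||x|| = 9.7007
Step 2: Compute scaling factor.
scale = max(0, 1 - 3.8/9.7007) = 0.6083
Step 3: prox(x) = [1.3013, 4.4529, 3.6464]
||prox(x)|| = 5.9007
Step 4: Proximal objective.
0.5*||prox-x||^2 = 7.22
lambda*||prox|| = 22.4227
Total = 29.6425


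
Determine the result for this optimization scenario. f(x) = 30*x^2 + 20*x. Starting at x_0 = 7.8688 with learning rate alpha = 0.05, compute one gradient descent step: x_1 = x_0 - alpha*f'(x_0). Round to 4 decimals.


We compute the gradient at x_0 and apply the update.
f'(x) = 60*x + 20
f'(7.8688) = 60*7.8688 + 20 = 492.128
x_1 = 7.8688 - 0.05*492.128 = -16.7376


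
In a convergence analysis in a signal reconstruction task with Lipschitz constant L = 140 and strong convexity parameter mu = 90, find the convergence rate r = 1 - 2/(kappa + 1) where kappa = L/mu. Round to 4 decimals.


Step 1: Compute the condition number.
kappa = L/mu = 140/90 = 1.5556
Step 2: Compute the convergence rate.
r = 1 - 2/(kappa + 1) = 1 - 2*mu/(L + mu) = (L - mu)/(L + mu) = 50/230 = 0.2174


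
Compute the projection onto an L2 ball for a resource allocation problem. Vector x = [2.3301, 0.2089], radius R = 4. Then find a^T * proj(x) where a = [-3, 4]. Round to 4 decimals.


Step 1: Compute ||x|| (intermediates to 6 decimals).
||x|| = sqrt(2.3301^2 + 0.2089^2) = 2.339445
Step 2: Project.
Since ||x|| <= R, proj = x (no scaling needed).
proj(x) = [2.3301, 0.2089]
Step 3: Dot product.
a^T * proj(x) = -3*2.3301 + 4*0.2089 = -6.1547


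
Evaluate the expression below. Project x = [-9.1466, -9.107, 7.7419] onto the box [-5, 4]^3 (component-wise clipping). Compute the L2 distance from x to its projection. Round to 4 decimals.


Project each component onto [-5, 4].
clip(-9.1466) = -5.0, clip(-9.107) = -5.0, clip(7.7419) = 4.0
Projection = [-5.0, -5.0, 4.0]
Squared diffs: [17.1943, 16.8674, 14.0018]
Distance = sqrt(48.0635) = 6.9328


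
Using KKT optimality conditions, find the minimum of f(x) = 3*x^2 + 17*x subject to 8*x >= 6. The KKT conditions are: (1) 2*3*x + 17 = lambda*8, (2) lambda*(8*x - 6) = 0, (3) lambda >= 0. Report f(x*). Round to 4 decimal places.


Step 1: Try lambda = 0 (constraint inactive).
x_unc = -17/(2*3) = -2.8333
Check: 8*-2.8333 = -22.6664 < 6 -- violated!
Step 2: Constraint must be active: 8*x = 6
x* = 6/8 = 0.75
lambda = (2*3*0.75 + 17)/8 = 2.6875
Step 3: Compute optimal value.
f(x*) = 3*0.75^2 + 17*0.75 = 14.4375


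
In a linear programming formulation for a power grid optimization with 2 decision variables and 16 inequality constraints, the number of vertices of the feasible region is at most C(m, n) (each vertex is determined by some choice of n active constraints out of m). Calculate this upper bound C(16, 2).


Each vertex corresponds to some choice of n active constraints out of m, so the number of vertices is at most C(m, n) = m! / (n!(m-n)!).
m = 16, n = 2
Numerator: 16 * 15
Denominator: 2! = 2
C(16, 2) = 120


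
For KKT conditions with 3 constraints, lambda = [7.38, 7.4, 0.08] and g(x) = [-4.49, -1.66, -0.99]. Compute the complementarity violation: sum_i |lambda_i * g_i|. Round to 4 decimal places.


KKT complementary slackness check:
lambda_1 * g_1 = 7.38 * -4.49 = -33.1362
lambda_2 * g_2 = 7.4 * -1.66 = -12.284
lambda_3 * g_3 = 0.08 * -0.99 = -0.0792
Total violation = 33.1362 + 12.284 + 0.0792 = 45.4994


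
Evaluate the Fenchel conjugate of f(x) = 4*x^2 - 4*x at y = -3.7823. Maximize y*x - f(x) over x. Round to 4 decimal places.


f*(y) = sup_x {y*x - a*x^2 - b*x} = sup_x {(y-b)*x - a*x^2}
FOC: (y - b) - 2a*x = 0 => x* = (y - b)/(2a)
x* = (-3.7823 + 4)/(2*4) = 0.0272
f*(-3.7823) = (y-b)^2/(4a) = (-3.7823 + 4)^2/(4*4)
= 0.0474/16 = 0.003


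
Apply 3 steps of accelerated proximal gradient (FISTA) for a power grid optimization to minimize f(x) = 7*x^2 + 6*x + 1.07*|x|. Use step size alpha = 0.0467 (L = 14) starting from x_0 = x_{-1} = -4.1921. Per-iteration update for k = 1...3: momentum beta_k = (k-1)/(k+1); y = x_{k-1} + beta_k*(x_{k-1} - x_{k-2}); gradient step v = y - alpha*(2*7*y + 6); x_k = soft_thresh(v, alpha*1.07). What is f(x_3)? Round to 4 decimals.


FISTA on f(x) = 7*x^2 + 6*x + 1.07*|x|
L = 14, alpha = 0.0467
Iteration 1: beta = 0.0, y = -4.1921 + 0.0*(-4.1921 + 4.1921) = -4.1921
  grad(y) = -52.6894, v = y - alpha*grad = -1.7315
  prox(v) = soft_thresh(-1.7315, 0.05) = -1.6815
Iteration 2: beta = 0.3333, y = -1.6815 + 0.3333*(-1.6815 + 4.1921) = -0.8447
  grad(y) = -5.8255, v = y - alpha*grad = -0.5726
  prox(v) = soft_thresh(-0.5726, 0.05) = -0.5227
Iteration 3: beta = 0.5, y = -0.5227 + 0.5*(-0.5227 + 1.6815) = 0.0568
  grad(y) = 6.7949, v = y - alpha*grad = -0.2605
  prox(v) = soft_thresh(-0.2605, 0.05) = -0.2106
f(x_3) = 7*(-0.2106)^2 + 6*(-0.2106) + 1.07*|-0.2106| = -0.7277


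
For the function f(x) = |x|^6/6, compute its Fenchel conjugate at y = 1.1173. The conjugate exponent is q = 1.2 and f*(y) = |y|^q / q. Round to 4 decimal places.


The conjugate exponent q satisfies 1/p + 1/q = 1.
p = 6, so q = 6/(6 - 1) = 1.2
|y|^q = 1.1173^1.2 = 1.1424
f*(1.1173) = 1.1424 / 1.2 = 0.952


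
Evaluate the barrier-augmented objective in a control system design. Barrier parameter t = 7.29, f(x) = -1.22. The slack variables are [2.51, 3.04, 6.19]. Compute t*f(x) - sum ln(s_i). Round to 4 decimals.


Step 1: Compute log-barrier.
ln values: [0.9203, 1.1119, 1.8229]
phi = -(0.9203 + 1.1119 + 1.8229) = -3.8551
Step 2: Compute augmented objective.
t*f(x) = 7.29*-1.22 = -8.8938
Total = -8.8938 - 3.8551 = -12.7489


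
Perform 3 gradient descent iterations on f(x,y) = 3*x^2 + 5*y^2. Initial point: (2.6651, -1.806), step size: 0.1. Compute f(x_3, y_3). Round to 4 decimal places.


Gradient descent on f(x,y) = 3*x^2 + 5*y^2.
Starting point: (2.6651, -1.806), alpha = 0.1
Step 1: grad_x = 2*3*2.6651 = 15.9906, grad_y = 2*5*-1.806 = -18.06
  x_1 = 2.6651 - 0.1*15.9906 = 1.066
  y_1 = -1.806 - 0.1*-18.06 = 0.0
Step 2: grad_x = 2*3*1.066 = 6.3962, grad_y = 2*5*0.0 = 0.0
  x_2 = 1.066 - 0.1*6.3962 = 0.4264
  y_2 = 0.0 - 0.1*0.0 = 0.0
Step 3: grad_x = 2*3*0.4264 = 2.5585, grad_y = 2*5*0.0 = 0.0
  x_3 = 0.4264 - 0.1*2.5585 = 0.1706
  y_3 = 0.0 - 0.1*0.0 = 0.0
f(0.1706, 0.0) = 3*0.1706^2 + 5*0.0^2 = 0.0873


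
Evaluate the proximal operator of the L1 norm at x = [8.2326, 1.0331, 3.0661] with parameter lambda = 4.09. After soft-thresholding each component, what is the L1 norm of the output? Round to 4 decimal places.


Soft-thresholding with lambda = 4.09:
prox(8.2326) = sign(8.2326)*max(|8.2326| - 4.09, 0) = 4.1426
prox(1.0331) = sign(1.0331)*max(|1.0331| - 4.09, 0) = 0.0
prox(3.0661) = sign(3.0661)*max(|3.0661| - 4.09, 0) = 0.0
prox(x) = [4.1426, 0.0, 0.0]
||prox(x)||_1 = 4.1426 + 0.0 + 0.0 = 4.1426


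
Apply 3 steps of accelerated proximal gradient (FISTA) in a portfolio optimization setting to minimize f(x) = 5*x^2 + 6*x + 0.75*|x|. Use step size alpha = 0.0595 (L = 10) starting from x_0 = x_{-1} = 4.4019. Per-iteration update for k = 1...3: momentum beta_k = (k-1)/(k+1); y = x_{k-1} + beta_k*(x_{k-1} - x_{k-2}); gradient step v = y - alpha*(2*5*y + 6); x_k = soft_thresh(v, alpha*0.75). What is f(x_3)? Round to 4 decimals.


FISTA on f(x) = 5*x^2 + 6*x + 0.75*|x|
L = 10, alpha = 0.0595
Iteration 1: beta = 0.0, y = 4.4019 + 0.0*(4.4019 - 4.4019) = 4.4019
  grad(y) = 50.019, v = y - alpha*grad = 1.4258
  prox(v) = soft_thresh(1.4258, 0.0446) = 1.3811
Iteration 2: beta = 0.3333, y = 1.3811 + 0.3333*(1.3811 - 4.4019) = 0.3742
  grad(y) = 9.7423, v = y - alpha*grad = -0.2054
  prox(v) = soft_thresh(-0.2054, 0.0446) = -0.1608
Iteration 3: beta = 0.5, y = -0.1608 + 0.5*(-0.1608 - 1.3811) = -0.9318
  grad(y) = -3.3179, v = y - alpha*grad = -0.7344
  prox(v) = soft_thresh(-0.7344, 0.0446) = -0.6898
f(x_3) = 5*(-0.6898)^2 + 6*(-0.6898) + 0.75*|-0.6898| = -1.2424


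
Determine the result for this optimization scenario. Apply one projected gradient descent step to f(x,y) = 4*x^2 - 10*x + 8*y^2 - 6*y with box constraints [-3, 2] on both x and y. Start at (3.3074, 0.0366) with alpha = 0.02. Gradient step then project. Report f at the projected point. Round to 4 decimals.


Step 1: Compute gradient at (3.3074, 0.0366).
grad_x = 2*4*3.3074 - 10 = 16.4592
grad_y = 2*8*0.0366 - 6 = -5.4144
Step 2: Gradient step.
x_raw = 3.3074 - 0.02*16.4592 = 2.9782
y_raw = 0.0366 - 0.02*-5.4144 = 0.1449
Step 3: Project onto [-3, 2].
x_proj = clip(2.9782) = 2.0
y_proj = clip(0.1449) = 0.1449
Step 4: Evaluate f.
f(2.0, 0.1449) = -4.7014


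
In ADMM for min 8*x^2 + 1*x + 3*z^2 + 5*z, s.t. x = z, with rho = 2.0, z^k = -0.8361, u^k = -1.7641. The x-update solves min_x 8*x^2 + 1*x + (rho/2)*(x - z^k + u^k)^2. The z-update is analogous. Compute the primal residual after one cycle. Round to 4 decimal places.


ADMM iteration with rho = 2.0, z^k = -0.8361, u^k = -1.7641
Step 1: x-update.
Minimize 8*x^2 + 1*x + (2.0/2)*(x + 0.8361 - 1.7641)^2
FOC: (2*8 + 2.0)*x = -1 + 2.0*(-0.8361 + 1.7641)
x^{k+1} = 0.0476
Step 2: z-update.
Minimize 3*z^2 + 5*z + (2.0/2)*(0.0476 - z - 1.7641)^2
FOC: (2*3 + 2.0)*z = -5 + 2.0*(0.0476 - 1.7641)
z^{k+1} = -1.0541
Step 3: u-update.
u^{k+1} = -1.7641 + 0.0476 + 1.0541 = -0.6624
Step 4: Primal residual = |0.0476 + 1.0541| = 1.1017


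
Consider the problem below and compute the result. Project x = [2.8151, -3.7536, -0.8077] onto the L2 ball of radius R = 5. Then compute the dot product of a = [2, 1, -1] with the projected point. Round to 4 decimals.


Step 1: Compute ||x|| (intermediates to 6 decimals).
||x|| = sqrt(2.8151^2 + (-3.7536)^2 + (-0.8077)^2) = 4.760954
Step 2: Project.
Since ||x|| <= R, proj = x (no scaling needed).
proj(x) = [2.8151, -3.7536, -0.8077]
Step 3: Dot product.
a^T * proj(x) = 2*2.8151 + 1*(-3.7536) - 1*(-0.8077) = 2.6843


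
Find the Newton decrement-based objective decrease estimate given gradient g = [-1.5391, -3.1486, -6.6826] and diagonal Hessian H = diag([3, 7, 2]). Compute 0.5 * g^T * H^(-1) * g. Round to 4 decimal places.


Step 1: H is diagonal, so H^(-1) * g = [-0.513, -0.4498, -3.3413].
Step 2: g^T H^(-1) g = sum_i g_i^2 / H_ii
  = (-1.5391)^2/3 + (-3.1486)^2/7 + (-6.6826)^2/2
  = 0.7896 + 1.4162 + 22.3286 = 24.5344
Step 3: Objective decrease = 0.5 * g^T H^(-1) g = 12.2672


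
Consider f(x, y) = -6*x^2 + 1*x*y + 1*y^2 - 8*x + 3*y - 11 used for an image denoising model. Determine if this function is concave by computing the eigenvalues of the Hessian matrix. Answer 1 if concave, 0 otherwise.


The Hessian of f(x,y) = -6*x^2 + 1*x*y + 1*y^2 - 8*x + 3*y - 11 is:
H = [[-12, 1], [1, 2]]
Trace = -12 + 2 = -10
Determinant = -12*2 - (1)^2 = -25
Discriminant = (-10)^2 - 4*-25 = 200.0
Eigenvalues: lambda_1 = -12.0711, lambda_2 = 2.0711
The function is not concave.

0


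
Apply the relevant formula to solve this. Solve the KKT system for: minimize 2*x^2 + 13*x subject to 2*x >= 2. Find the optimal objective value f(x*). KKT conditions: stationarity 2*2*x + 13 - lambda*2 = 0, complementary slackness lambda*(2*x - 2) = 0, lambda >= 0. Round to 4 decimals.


Step 1: Try lambda = 0 (constraint inactive).
x_unc = -13/(2*2) = -3.25
Check: 2*-3.25 = -6.5 < 2 -- violated!
Step 2: Constraint must be active: 2*x = 2
x* = 2/2 = 1.0
lambda = (2*2*1.0 + 13)/2 = 8.5
Step 3: Compute optimal value.
f(x*) = 2*1.0^2 + 13*1.0 = 15.0


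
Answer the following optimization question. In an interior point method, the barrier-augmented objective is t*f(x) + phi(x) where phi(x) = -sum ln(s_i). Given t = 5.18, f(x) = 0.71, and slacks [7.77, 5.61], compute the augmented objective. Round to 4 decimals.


Step 1: Compute log-barrier.
ln values: [2.0503, 1.7246]
phi = -(2.0503 + 1.7246) = -3.7748
Step 2: Compute augmented objective.
t*f(x) = 5.18*0.71 = 3.6778
Total = 3.6778 - 3.7748 = -0.097


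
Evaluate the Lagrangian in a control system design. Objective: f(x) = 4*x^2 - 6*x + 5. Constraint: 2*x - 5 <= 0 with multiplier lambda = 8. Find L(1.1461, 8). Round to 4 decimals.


Step 1: Evaluate f(x).
f(1.1461) = 4*1.1461^2 - 6*1.1461 + 5 = 3.3776
Step 2: Evaluate g(x).
g(1.1461) = 2*1.1461 - 5 = -2.7078
Step 3: Compute Lagrangian.
L = 3.3776 + 8*-2.7078 = -18.2848


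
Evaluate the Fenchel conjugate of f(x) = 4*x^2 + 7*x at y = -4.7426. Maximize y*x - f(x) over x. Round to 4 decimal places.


f*(y) = sup_x {y*x - a*x^2 - b*x} = sup_x {(y-b)*x - a*x^2}
FOC: (y - b) - 2a*x = 0 => x* = (y - b)/(2a)
x* = (-4.7426 - 7)/(2*4) = -1.4678
f*(-4.7426) = (y-b)^2/(4a) = (-4.7426 - 7)^2/(4*4)
= 137.8887/16 = 8.618


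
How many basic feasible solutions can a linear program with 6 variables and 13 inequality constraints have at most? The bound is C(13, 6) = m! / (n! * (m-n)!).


Each vertex corresponds to some choice of n active constraints out of m, so the number of vertices is at most C(m, n) = m! / (n!(m-n)!).
m = 13, n = 6
Numerator: 13 * 12 * 11 * 10 * 9 * 8
Denominator: 6! = 720
C(13, 6) = 1716


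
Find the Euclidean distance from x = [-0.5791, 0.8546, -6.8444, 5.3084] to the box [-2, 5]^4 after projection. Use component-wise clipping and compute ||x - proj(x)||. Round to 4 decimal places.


Project each component onto [-2, 5].
clip(-0.5791) = -0.5791, clip(0.8546) = 0.8546, clip(-6.8444) = -2.0, clip(5.3084) = 5.0
Projection = [-0.5791, 0.8546, -2.0, 5.0]
Squared diffs: [0.0, 0.0, 23.4682, 0.0951]
Distance = sqrt(23.5633) = 4.8542


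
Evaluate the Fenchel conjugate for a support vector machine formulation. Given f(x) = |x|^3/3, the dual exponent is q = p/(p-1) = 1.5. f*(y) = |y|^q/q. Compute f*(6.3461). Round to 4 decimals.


The conjugate exponent q satisfies 1/p + 1/q = 1.
p = 3, so q = 3/(3 - 1) = 1.5
|y|^q = 6.3461^1.5 = 15.9868
f*(6.3461) = 15.9868 / 1.5 = 10.6578


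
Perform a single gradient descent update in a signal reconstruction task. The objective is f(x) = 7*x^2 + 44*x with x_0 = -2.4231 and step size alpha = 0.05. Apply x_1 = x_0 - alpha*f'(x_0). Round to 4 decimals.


We compute the gradient at x_0 and apply the update.
f'(x) = 14*x + 44
f'(-2.4231) = 14*-2.4231 + 44 = 10.0766
x_1 = -2.4231 - 0.05*10.0766 = -2.9269


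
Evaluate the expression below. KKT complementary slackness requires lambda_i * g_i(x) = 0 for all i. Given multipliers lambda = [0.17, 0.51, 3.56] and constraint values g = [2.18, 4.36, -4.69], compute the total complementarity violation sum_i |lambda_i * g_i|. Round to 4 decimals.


KKT complementary slackness check:
lambda_1 * g_1 = 0.17 * 2.18 = 0.3706
lambda_2 * g_2 = 0.51 * 4.36 = 2.2236
lambda_3 * g_3 = 3.56 * -4.69 = -16.6964
Total violation = 0.3706 + 2.2236 + 16.6964 = 19.2906


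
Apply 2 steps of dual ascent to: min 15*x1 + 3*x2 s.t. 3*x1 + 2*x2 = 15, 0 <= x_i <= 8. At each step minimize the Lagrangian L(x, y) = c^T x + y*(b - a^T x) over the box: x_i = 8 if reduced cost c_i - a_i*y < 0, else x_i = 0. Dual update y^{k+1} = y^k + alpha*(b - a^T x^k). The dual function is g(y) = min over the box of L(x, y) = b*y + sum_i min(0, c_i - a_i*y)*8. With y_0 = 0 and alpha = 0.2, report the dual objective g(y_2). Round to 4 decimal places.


Dual ascent for LP: min 15*x1 + 3*x2, 3*x1 + 2*x2 = 15, 0 <= x_i <= 8
Step 1: y^k = 0.0, reduced costs: (15.0, 3.0)
  x^k = (0.0, 0.0), subgradient = b - a^T x = 15.0
  y^{k+1} = 0.0 + 0.2*15.0 = 3.0
Step 2: y^k = 3.0, reduced costs: (6.0, -3.0)
  x^k = (0.0, 8.0), subgradient = b - a^T x = -1.0
  y^{k+1} = 3.0 + 0.2*-1.0 = 2.8
Dual objective at y_2 = 2.8: reduced costs (6.6, -2.6), box minimizer x = (0.0, 8.0)
g(y_2) = b*y + (c1 - a1*y)*x1 + (c2 - a2*y)*x2 = 15*2.8 + 6.6*0.0 + (-2.6)*8.0 = 42.0 + 0.0 - 20.8 = 21.2


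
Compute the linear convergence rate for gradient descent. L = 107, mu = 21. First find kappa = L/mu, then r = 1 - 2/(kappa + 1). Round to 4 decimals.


Step 1: Compute the condition number.
kappa = L/mu = 107/21 = 5.0952
Step 2: Compute the convergence rate.
r = 1 - 2/(kappa + 1) = 1 - 2*mu/(L + mu) = (L - mu)/(L + mu) = 86/128 = 0.6719


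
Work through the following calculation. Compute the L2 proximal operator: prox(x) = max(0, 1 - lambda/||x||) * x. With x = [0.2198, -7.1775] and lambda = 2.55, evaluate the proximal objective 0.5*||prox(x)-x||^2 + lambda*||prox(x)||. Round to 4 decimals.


Step 1: Compute ||x||.
||x|| = 7.1809
Step 2: Compute scaling factor.
scale = max(0, 1 - 2.55/7.1809) = 0.6449
Step 3: prox(x) = [0.1417, -4.6287]
||prox(x)|| = 4.6309
Step 4: Proximal objective.
0.5*||prox-x||^2 = 3.2513
lambda*||prox|| = 11.8088
Total = 15.06


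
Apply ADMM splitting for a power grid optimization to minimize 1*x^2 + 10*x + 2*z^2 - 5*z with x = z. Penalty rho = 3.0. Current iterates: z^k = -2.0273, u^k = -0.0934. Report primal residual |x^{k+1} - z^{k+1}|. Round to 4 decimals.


ADMM iteration with rho = 3.0, z^k = -2.0273, u^k = -0.0934
Step 1: x-update.
Minimize 1*x^2 + 10*x + (3.0/2)*(x + 2.0273 - 0.0934)^2
FOC: (2*1 + 3.0)*x = -10 + 3.0*(-2.0273 + 0.0934)
x^{k+1} = -3.1603
Step 2: z-update.
Minimize 2*z^2 - 5*z + (3.0/2)*(-3.1603 - z - 0.0934)^2
FOC: (2*2 + 3.0)*z = 5 + 3.0*(-3.1603 - 0.0934)
z^{k+1} = -0.6802
Step 3: u-update.
u^{k+1} = -0.0934 - 3.1603 + 0.6802 = -2.5736
Step 4: Primal residual = |-3.1603 + 0.6802| = 2.4802


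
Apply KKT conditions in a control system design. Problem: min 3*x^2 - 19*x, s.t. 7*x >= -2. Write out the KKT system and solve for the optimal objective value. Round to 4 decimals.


Step 1: Try lambda = 0 (constraint inactive).
Stationarity: 2*3*x - 19 = 0
x* = 19/(2*3) = 19/6 = 3.1667 (rounded; the exact value 19/6 is used below)
Check constraint: 7*3.1667 = 22.1669 >= -2 -- satisfied.
Step 2: Compute optimal value.
f(x*) = 3*(19/6)^2 - 19*(19/6) = -30.0833


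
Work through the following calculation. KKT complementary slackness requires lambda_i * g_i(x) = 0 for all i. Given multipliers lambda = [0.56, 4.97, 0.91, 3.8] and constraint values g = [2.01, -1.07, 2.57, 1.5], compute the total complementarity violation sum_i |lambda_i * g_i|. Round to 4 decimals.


KKT complementary slackness check:
lambda_1 * g_1 = 0.56 * 2.01 = 1.1256
lambda_2 * g_2 = 4.97 * -1.07 = -5.3179
lambda_3 * g_3 = 0.91 * 2.57 = 2.3387
lambda_4 * g_4 = 3.8 * 1.5 = 5.7
Total violation = 1.1256 + 5.3179 + 2.3387 + 5.7 = 14.4822


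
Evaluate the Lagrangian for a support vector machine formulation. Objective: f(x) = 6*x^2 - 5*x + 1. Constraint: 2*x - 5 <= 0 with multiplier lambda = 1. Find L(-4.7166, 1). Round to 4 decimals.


Step 1: Evaluate f(x).
f(-4.7166) = 6*(-4.7166)^2 - 5*(-4.7166) + 1 = 158.0609
Step 2: Evaluate g(x).
g(-4.7166) = 2*-4.7166 - 5 = -14.4332
Step 3: Compute Lagrangian.
L = 158.0609 + 1*-14.4332 = 143.6277


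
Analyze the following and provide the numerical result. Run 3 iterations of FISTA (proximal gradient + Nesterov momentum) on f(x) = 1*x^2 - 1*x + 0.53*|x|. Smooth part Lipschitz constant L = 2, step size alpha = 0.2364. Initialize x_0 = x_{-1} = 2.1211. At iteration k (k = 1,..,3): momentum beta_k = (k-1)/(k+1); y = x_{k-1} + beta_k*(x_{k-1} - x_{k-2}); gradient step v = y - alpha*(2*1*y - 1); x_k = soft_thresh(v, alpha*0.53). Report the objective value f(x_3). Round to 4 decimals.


FISTA on f(x) = 1*x^2 - 1*x + 0.53*|x|
L = 2, alpha = 0.2364
Iteration 1: beta = 0.0, y = 2.1211 + 0.0*(2.1211 - 2.1211) = 2.1211
  grad(y) = 3.2422, v = y - alpha*grad = 1.3546
  prox(v) = soft_thresh(1.3546, 0.1253) = 1.2294
Iteration 2: beta = 0.3333, y = 1.2294 + 0.3333*(1.2294 - 2.1211) = 0.9321
  grad(y) = 0.8642, v = y - alpha*grad = 0.7278
  prox(v) = soft_thresh(0.7278, 0.1253) = 0.6025
Iteration 3: beta = 0.5, y = 0.6025 + 0.5*(0.6025 - 1.2294) = 0.2891
  grad(y) = -0.4218, v = y - alpha*grad = 0.3888
  prox(v) = soft_thresh(0.3888, 0.1253) = 0.2635
f(x_3) = 1*0.2635^2 - 1*0.2635 + 0.53*|0.2635| = -0.0544


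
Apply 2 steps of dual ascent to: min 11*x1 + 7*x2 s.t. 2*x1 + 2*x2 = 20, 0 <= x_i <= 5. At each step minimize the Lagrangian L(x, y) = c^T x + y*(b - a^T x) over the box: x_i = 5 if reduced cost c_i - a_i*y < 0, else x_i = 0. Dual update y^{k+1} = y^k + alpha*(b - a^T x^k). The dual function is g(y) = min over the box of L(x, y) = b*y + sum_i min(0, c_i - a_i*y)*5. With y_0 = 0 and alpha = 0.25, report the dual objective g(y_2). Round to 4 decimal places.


Dual ascent for LP: min 11*x1 + 7*x2, 2*x1 + 2*x2 = 20, 0 <= x_i <= 5
Step 1: y^k = 0.0, reduced costs: (11.0, 7.0)
  x^k = (0.0, 0.0), subgradient = b - a^T x = 20.0
  y^{k+1} = 0.0 + 0.25*20.0 = 5.0
Step 2: y^k = 5.0, reduced costs: (1.0, -3.0)
  x^k = (0.0, 5.0), subgradient = b - a^T x = 10.0
  y^{k+1} = 5.0 + 0.25*10.0 = 7.5
Dual objective at y_2 = 7.5: reduced costs (-4.0, -8.0), box minimizer x = (5.0, 5.0)
g(y_2) = b*y + (c1 - a1*y)*x1 + (c2 - a2*y)*x2 = 20*7.5 + (-4.0)*5.0 + (-8.0)*5.0 = 150.0 - 20.0 - 40.0 = 90.0


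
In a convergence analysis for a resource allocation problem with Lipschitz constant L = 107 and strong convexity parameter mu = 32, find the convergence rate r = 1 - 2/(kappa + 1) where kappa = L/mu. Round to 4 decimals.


Step 1: Compute the condition number.
kappa = L/mu = 107/32 = 3.3438
Step 2: Compute the convergence rate.
r = 1 - 2/(kappa + 1) = 1 - 2*mu/(L + mu) = (L - mu)/(L + mu) = 75/139 = 0.5396


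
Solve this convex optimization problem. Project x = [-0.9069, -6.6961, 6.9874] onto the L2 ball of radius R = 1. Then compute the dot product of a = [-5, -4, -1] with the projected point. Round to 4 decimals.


Step 1: Compute ||x|| (intermediates to 6 decimals).
||x|| = sqrt((-0.9069)^2 + (-6.6961)^2 + 6.9874^2) = 9.720287
Step 2: Project.
Since ||x|| > R, scale = R/||x|| = 1/9.720287 = 0.102878, proj(x) = scale * x
proj(x) = [-0.0933, -0.688881, 0.71885]
Step 3: Dot product.
a^T * proj(x) = -5*(-0.0933) - 4*(-0.688881) - 1*0.71885 = 2.5032


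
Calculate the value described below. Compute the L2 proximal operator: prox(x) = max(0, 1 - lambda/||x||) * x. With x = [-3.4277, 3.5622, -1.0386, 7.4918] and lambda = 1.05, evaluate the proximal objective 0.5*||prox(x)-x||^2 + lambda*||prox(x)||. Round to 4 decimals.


Step 1: Compute ||x||.
||x|| = 9.0357
Step 2: Compute scaling factor.
scale = max(0, 1 - 1.05/9.0357) = 0.8838
Step 3: prox(x) = [-3.0294, 3.1483, -0.9179, 6.6212]
||prox(x)|| = 7.9857
Step 4: Proximal objective.
0.5*||prox-x||^2 = 0.5513
lambda*||prox|| = 8.385
Total = 8.9363


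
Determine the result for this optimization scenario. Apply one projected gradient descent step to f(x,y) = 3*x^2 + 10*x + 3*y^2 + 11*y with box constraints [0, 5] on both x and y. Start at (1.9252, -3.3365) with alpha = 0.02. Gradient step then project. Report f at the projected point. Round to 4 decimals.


Step 1: Compute gradient at (1.9252, -3.3365).
grad_x = 2*3*1.9252 + 10 = 21.5512
grad_y = 2*3*-3.3365 + 11 = -9.019
Step 2: Gradient step.
x_raw = 1.9252 - 0.02*21.5512 = 1.4942
y_raw = -3.3365 - 0.02*-9.019 = -3.1561
Step 3: Project onto [0, 5].
x_proj = clip(1.4942) = 1.4942
y_proj = clip(-3.1561) = 0.0
Step 4: Evaluate f.
f(1.4942, 0.0) = 21.6394


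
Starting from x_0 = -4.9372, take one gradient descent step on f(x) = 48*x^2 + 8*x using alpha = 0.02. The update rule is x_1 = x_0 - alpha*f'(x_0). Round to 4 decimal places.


We compute the gradient at x_0 and apply the update.
f'(x) = 96*x + 8
f'(-4.9372) = 96*-4.9372 + 8 = -465.9712
x_1 = -4.9372 - 0.02*-465.9712 = 4.3822


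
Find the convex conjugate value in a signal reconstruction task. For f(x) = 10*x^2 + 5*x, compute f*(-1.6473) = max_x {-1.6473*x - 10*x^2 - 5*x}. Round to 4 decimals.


f*(y) = sup_x {y*x - a*x^2 - b*x} = sup_x {(y-b)*x - a*x^2}
FOC: (y - b) - 2a*x = 0 => x* = (y - b)/(2a)
x* = (-1.6473 - 5)/(2*10) = -0.3324
f*(-1.6473) = (y-b)^2/(4a) = (-1.6473 - 5)^2/(4*10)
= 44.1866/40 = 1.1047


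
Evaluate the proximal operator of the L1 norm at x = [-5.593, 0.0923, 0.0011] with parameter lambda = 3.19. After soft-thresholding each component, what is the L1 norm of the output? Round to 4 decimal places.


Soft-thresholding with lambda = 3.19:
prox(-5.593) = sign(-5.593)*max(|-5.593| - 3.19, 0) = -2.403
prox(0.0923) = sign(0.0923)*max(|0.0923| - 3.19, 0) = 0.0
prox(0.0011) = sign(0.0011)*max(|0.0011| - 3.19, 0) = 0.0
prox(x) = [-2.403, 0.0, 0.0]
||prox(x)||_1 = 2.403 + 0.0 + 0.0 = 2.403


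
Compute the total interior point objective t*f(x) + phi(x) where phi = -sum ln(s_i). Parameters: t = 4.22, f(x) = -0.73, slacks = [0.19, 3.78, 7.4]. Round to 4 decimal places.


Step 1: Compute log-barrier.
ln values: [-1.6607, 1.3297, 2.0015]
phi = -(-1.6607 + 1.3297 + 2.0015) = -1.6705
Step 2: Compute augmented objective.
t*f(x) = 4.22*-0.73 = -3.0806
Total = -3.0806 - 1.6705 = -4.7511


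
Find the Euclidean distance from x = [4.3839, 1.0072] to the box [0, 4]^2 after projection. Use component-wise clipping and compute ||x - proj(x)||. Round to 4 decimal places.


Project each component onto [0, 4].
clip(4.3839) = 4.0, clip(1.0072) = 1.0072
Projection = [4.0, 1.0072]
Squared diffs: [0.1474, 0.0]
Distance = sqrt(0.1474) = 0.3839


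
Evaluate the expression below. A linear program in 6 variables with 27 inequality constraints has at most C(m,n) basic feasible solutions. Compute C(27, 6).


Each vertex corresponds to some choice of n active constraints out of m, so the number of vertices is at most C(m, n) = m! / (n!(m-n)!).
m = 27, n = 6
Numerator: 27 * 26 * 25 * 24 * 23 * 22
Denominator: 6! = 720
C(27, 6) = 296010


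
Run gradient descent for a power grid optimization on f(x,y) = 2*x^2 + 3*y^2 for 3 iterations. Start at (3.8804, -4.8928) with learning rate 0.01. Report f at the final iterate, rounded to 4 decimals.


Gradient descent on f(x,y) = 2*x^2 + 3*y^2.
Starting point: (3.8804, -4.8928), alpha = 0.01
Step 1: grad_x = 2*2*3.8804 = 15.5216, grad_y = 2*3*-4.8928 = -29.3568
  x_1 = 3.8804 - 0.01*15.5216 = 3.7252
  y_1 = -4.8928 - 0.01*-29.3568 = -4.5992
Step 2: grad_x = 2*2*3.7252 = 14.9007, grad_y = 2*3*-4.5992 = -27.5954
  x_2 = 3.7252 - 0.01*14.9007 = 3.5762
  y_2 = -4.5992 - 0.01*-27.5954 = -4.3233
Step 3: grad_x = 2*2*3.5762 = 14.3047, grad_y = 2*3*-4.3233 = -25.9397
  x_3 = 3.5762 - 0.01*14.3047 = 3.4331
  y_3 = -4.3233 - 0.01*-25.9397 = -4.0639
f(3.4331, -4.0639) = 2*3.4331^2 + 3*(-4.0639)^2 = 73.1182


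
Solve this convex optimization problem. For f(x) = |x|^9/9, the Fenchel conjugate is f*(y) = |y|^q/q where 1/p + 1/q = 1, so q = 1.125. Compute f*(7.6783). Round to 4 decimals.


The conjugate exponent q satisfies 1/p + 1/q = 1.
p = 9, so q = 9/(9 - 1) = 1.125
|y|^q = 7.6783^1.125 = 9.9066
f*(7.6783) = 9.9066 / 1.125 = 8.8058


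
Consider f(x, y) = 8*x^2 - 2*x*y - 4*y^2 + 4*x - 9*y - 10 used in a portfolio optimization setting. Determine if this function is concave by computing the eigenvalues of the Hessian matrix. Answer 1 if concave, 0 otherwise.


The Hessian of f(x,y) = 8*x^2 - 2*x*y - 4*y^2 + 4*x - 9*y - 10 is:
H = [[16, -2], [-2, -8]]
Trace = 16 - 8 = 8
Determinant = 16*-8 - (-2)^2 = -132
Discriminant = (8)^2 - 4*-132 = 592.0
Eigenvalues: lambda_1 = -8.1655, lambda_2 = 16.1655
The function is not concave.

0


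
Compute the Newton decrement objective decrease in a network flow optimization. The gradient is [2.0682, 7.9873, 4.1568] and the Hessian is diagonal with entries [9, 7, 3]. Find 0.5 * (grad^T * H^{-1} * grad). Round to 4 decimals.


Step 1: H is diagonal, so H^(-1) * g = [0.2298, 1.141, 1.3856].
Step 2: g^T H^(-1) g = sum_i g_i^2 / H_ii
  = (2.0682)^2/9 + (7.9873)^2/7 + (4.1568)^2/3
  = 0.4753 + 9.1139 + 5.7597 = 15.3488
Step 3: Objective decrease = 0.5 * g^T H^(-1) g = 7.6744


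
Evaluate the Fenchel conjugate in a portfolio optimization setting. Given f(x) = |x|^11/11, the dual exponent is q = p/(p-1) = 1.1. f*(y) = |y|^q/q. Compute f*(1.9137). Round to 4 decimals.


The conjugate exponent q satisfies 1/p + 1/q = 1.
p = 11, so q = 11/(11 - 1) = 1.1
|y|^q = 1.9137^1.1 = 2.042
f*(1.9137) = 2.042 / 1.1 = 1.8564


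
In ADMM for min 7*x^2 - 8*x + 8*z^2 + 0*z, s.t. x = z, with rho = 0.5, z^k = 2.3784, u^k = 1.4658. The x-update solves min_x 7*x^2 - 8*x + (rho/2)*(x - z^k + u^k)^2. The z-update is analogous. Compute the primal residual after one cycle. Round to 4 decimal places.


ADMM iteration with rho = 0.5, z^k = 2.3784, u^k = 1.4658
Step 1: x-update.
Minimize 7*x^2 - 8*x + (0.5/2)*(x - 2.3784 + 1.4658)^2
FOC: (2*7 + 0.5)*x = 8 + 0.5*(2.3784 - 1.4658)
x^{k+1} = 0.5832
Step 2: z-update.
Minimize 8*z^2 + 0*z + (0.5/2)*(0.5832 - z + 1.4658)^2
FOC: (2*8 + 0.5)*z = 0 + 0.5*(0.5832 + 1.4658)
z^{k+1} = 0.0621
Step 3: u-update.
u^{k+1} = 1.4658 + 0.5832 - 0.0621 = 1.9869
Step 4: Primal residual = |0.5832 - 0.0621| = 0.5211


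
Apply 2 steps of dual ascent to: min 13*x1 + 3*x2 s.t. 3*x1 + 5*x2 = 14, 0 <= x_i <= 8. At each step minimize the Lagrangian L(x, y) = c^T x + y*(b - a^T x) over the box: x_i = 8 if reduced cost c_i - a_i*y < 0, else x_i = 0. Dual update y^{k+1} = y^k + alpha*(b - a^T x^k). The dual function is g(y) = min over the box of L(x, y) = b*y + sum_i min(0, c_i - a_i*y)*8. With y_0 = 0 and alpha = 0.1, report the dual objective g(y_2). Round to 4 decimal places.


Dual ascent for LP: min 13*x1 + 3*x2, 3*x1 + 5*x2 = 14, 0 <= x_i <= 8
Step 1: y^k = 0.0, reduced costs: (13.0, 3.0)
  x^k = (0.0, 0.0), subgradient = b - a^T x = 14.0
  y^{k+1} = 0.0 + 0.1*14.0 = 1.4
Step 2: y^k = 1.4, reduced costs: (8.8, -4.0)
  x^k = (0.0, 8.0), subgradient = b - a^T x = -26.0
  y^{k+1} = 1.4 + 0.1*-26.0 = -1.2
Dual objective at y_2 = -1.2: reduced costs (16.6, 9.0), box minimizer x = (0.0, 0.0)
g(y_2) = b*y + (c1 - a1*y)*x1 + (c2 - a2*y)*x2 = 14*(-1.2) + 16.6*0.0 + 9.0*0.0 = -16.8 + 0.0 + 0.0 = -16.8


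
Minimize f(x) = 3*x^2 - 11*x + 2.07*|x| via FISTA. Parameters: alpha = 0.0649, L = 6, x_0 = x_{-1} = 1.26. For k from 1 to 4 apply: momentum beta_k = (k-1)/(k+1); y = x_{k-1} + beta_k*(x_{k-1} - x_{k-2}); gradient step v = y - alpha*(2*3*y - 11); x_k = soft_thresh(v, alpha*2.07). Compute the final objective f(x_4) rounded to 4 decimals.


FISTA on f(x) = 3*x^2 - 11*x + 2.07*|x|
L = 6, alpha = 0.0649
Iteration 1: beta = 0.0, y = 1.26 + 0.0*(1.26 - 1.26) = 1.26
  grad(y) = -3.44, v = y - alpha*grad = 1.4833
  prox(v) = soft_thresh(1.4833, 0.1343) = 1.3489
Iteration 2: beta = 0.3333, y = 1.3489 + 0.3333*(1.3489 - 1.26) = 1.3786
  grad(y) = -2.7287, v = y - alpha*grad = 1.5556
  prox(v) = soft_thresh(1.5556, 0.1343) = 1.4213
Iteration 3: beta = 0.5, y = 1.4213 + 0.5*(1.4213 - 1.3489) = 1.4575
  grad(y) = -2.255, v = y - alpha*grad = 1.6038
  prox(v) = soft_thresh(1.6038, 0.1343) = 1.4695
Iteration 4: beta = 0.6, y = 1.4695 + 0.6*(1.4695 - 1.4213) = 1.4984
  grad(y) = -2.0095, v = y - alpha*grad = 1.6288
  prox(v) = soft_thresh(1.6288, 0.1343) = 1.4945
f(x_4) = 3*1.4945^2 - 11*1.4945 + 2.07*|1.4945| = -6.6453


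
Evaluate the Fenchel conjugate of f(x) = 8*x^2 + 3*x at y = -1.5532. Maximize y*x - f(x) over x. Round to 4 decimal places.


f*(y) = sup_x {y*x - a*x^2 - b*x} = sup_x {(y-b)*x - a*x^2}
FOC: (y - b) - 2a*x = 0 => x* = (y - b)/(2a)
x* = (-1.5532 - 3)/(2*8) = -0.2846
f*(-1.5532) = (y-b)^2/(4a) = (-1.5532 - 3)^2/(4*8)
= 20.7316/32 = 0.6479


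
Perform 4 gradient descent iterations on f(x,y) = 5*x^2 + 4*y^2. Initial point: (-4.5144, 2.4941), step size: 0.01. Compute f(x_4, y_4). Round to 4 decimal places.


Gradient descent on f(x,y) = 5*x^2 + 4*y^2.
Starting point: (-4.5144, 2.4941), alpha = 0.01
Step 1: grad_x = 2*5*-4.5144 = -45.144, grad_y = 2*4*2.4941 = 19.9528
  x_1 = -4.5144 - 0.01*-45.144 = -4.063
  y_1 = 2.4941 - 0.01*19.9528 = 2.2946
Step 2: grad_x = 2*5*-4.063 = -40.6296, grad_y = 2*4*2.2946 = 18.3566
  x_2 = -4.063 - 0.01*-40.6296 = -3.6567
  y_2 = 2.2946 - 0.01*18.3566 = 2.111
Step 3: grad_x = 2*5*-3.6567 = -36.5666, grad_y = 2*4*2.111 = 16.888
  x_3 = -3.6567 - 0.01*-36.5666 = -3.291
  y_3 = 2.111 - 0.01*16.888 = 1.9421
Step 4: grad_x = 2*5*-3.291 = -32.91, grad_y = 2*4*1.9421 = 15.537
  x_4 = -3.291 - 0.01*-32.91 = -2.9619
  y_4 = 1.9421 - 0.01*15.537 = 1.7868
f(-2.9619, 1.7868) = 5*(-2.9619)^2 + 4*1.7868^2 = 56.6342


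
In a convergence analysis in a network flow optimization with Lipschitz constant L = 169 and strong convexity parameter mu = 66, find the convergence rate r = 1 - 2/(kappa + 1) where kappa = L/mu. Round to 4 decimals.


Step 1: Compute the condition number.
kappa = L/mu = 169/66 = 2.5606
Step 2: Compute the convergence rate.
r = 1 - 2/(kappa + 1) = 1 - 2*mu/(L + mu) = (L - mu)/(L + mu) = 103/235 = 0.4383


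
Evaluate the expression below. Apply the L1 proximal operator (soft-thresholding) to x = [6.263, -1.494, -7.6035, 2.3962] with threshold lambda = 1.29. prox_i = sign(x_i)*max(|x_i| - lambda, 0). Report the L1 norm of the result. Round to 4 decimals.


Soft-thresholding with lambda = 1.29:
prox(6.263) = sign(6.263)*max(|6.263| - 1.29, 0) = 4.973
prox(-1.494) = sign(-1.494)*max(|-1.494| - 1.29, 0) = -0.204
prox(-7.6035) = sign(-7.6035)*max(|-7.6035| - 1.29, 0) = -6.3135
prox(2.3962) = sign(2.3962)*max(|2.3962| - 1.29, 0) = 1.1062
prox(x) = [4.973, -0.204, -6.3135, 1.1062]
||prox(x)||_1 = 4.973 + 0.204 + 6.3135 + 1.1062 = 12.5967


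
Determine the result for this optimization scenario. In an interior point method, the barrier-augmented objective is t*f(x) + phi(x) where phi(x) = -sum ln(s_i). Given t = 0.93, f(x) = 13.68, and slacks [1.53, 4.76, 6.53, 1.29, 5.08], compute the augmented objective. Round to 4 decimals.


Step 1: Compute log-barrier.
ln values: [0.4253, 1.5602, 1.8764, 0.2546, 1.6253]
phi = -(0.4253 + 1.5602 + 1.8764 + 0.2546 + 1.6253) = -5.7419
Step 2: Compute augmented objective.
t*f(x) = 0.93*13.68 = 12.7224
Total = 12.7224 - 5.7419 = 6.9805


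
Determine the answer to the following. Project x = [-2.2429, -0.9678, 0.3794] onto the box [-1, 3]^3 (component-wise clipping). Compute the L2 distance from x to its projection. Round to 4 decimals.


Project each component onto [-1, 3].
clip(-2.2429) = -1.0, clip(-0.9678) = -0.9678, clip(0.3794) = 0.3794
Projection = [-1.0, -0.9678, 0.3794]
Squared diffs: [1.5448, 0.0, 0.0]
Distance = sqrt(1.5448) = 1.2429


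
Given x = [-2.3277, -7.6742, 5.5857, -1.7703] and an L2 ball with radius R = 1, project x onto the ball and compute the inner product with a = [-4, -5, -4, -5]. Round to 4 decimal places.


Step 1: Compute ||x|| (intermediates to 6 decimals).
||x|| = sqrt((-2.3277)^2 + (-7.6742)^2 + 5.5857^2 + (-1.7703)^2) = 9.932046
Step 2: Project.
Since ||x|| > R, scale = R/||x|| = 1/9.932046 = 0.100684, proj(x) = scale * x
proj(x) = [-0.234362, -0.772669, 0.562391, -0.178241]
Step 3: Dot product.
a^T * proj(x) = -4*(-0.234362) - 5*(-0.772669) - 4*0.562391 - 5*(-0.178241) = 3.4424


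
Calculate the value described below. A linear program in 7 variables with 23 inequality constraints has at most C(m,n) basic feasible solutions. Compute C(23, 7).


Each vertex corresponds to some choice of n active constraints out of m, so the number of vertices is at most C(m, n) = m! / (n!(m-n)!).
m = 23, n = 7
Numerator: 23 * 22 * 21 * 20 * 19 * 18 * 17
Denominator: 7! = 5040
C(23, 7) = 245157


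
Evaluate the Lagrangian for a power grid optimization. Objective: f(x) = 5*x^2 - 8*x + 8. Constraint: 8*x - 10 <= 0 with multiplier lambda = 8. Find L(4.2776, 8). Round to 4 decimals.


Step 1: Evaluate f(x).
f(4.2776) = 5*4.2776^2 - 8*4.2776 + 8 = 65.2685
Step 2: Evaluate g(x).
g(4.2776) = 8*4.2776 - 10 = 24.2208
Step 3: Compute Lagrangian.
L = 65.2685 + 8*24.2208 = 259.0349


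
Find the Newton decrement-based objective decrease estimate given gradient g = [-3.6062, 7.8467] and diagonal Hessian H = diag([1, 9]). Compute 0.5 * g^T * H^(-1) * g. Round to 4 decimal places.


Step 1: H is diagonal, so H^(-1) * g = [-3.6062, 0.8719].
Step 2: g^T H^(-1) g = sum_i g_i^2 / H_ii
  = (-3.6062)^2/1 + (7.8467)^2/9
  = 13.0047 + 6.8412 = 19.8459
Step 3: Objective decrease = 0.5 * g^T H^(-1) g = 9.9229


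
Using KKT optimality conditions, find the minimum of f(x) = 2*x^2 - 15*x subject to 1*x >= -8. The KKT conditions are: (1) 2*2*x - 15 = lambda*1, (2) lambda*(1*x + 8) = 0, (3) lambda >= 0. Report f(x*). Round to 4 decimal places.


Step 1: Try lambda = 0 (constraint inactive).
Stationarity: 2*2*x - 15 = 0
x* = 15/(2*2) = 3.75
Check constraint: 1*3.75 = 3.75 >= -8 -- satisfied.
Step 2: Compute optimal value.
f(x*) = 2*3.75^2 - 15*3.75 = -28.125


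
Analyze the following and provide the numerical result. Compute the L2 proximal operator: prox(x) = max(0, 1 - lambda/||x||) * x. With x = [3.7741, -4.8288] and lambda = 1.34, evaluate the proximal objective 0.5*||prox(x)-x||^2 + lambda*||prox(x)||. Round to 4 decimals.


Step 1: Compute ||x||.
||x|| = 6.1287
Step 2: Compute scaling factor.
scale = max(0, 1 - 1.34/6.1287) = 0.7814
Step 3: prox(x) = [2.9489, -3.773]
||prox(x)|| = 4.7887
Step 4: Proximal objective.
0.5*||prox-x||^2 = 0.8978
lambda*||prox|| = 6.4169
Total = 7.3147


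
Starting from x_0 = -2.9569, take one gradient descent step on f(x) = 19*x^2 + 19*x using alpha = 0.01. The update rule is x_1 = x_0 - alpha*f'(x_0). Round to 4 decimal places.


We compute the gradient at x_0 and apply the update.
f'(x) = 38*x + 19
f'(-2.9569) = 38*-2.9569 + 19 = -93.3622
x_1 = -2.9569 - 0.01*-93.3622 = -2.0233


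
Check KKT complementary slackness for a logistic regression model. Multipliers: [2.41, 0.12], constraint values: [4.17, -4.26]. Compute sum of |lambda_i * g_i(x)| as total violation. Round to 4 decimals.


KKT complementary slackness check:
lambda_1 * g_1 = 2.41 * 4.17 = 10.0497
lambda_2 * g_2 = 0.12 * -4.26 = -0.5112
Total violation = 10.0497 + 0.5112 = 10.5609
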